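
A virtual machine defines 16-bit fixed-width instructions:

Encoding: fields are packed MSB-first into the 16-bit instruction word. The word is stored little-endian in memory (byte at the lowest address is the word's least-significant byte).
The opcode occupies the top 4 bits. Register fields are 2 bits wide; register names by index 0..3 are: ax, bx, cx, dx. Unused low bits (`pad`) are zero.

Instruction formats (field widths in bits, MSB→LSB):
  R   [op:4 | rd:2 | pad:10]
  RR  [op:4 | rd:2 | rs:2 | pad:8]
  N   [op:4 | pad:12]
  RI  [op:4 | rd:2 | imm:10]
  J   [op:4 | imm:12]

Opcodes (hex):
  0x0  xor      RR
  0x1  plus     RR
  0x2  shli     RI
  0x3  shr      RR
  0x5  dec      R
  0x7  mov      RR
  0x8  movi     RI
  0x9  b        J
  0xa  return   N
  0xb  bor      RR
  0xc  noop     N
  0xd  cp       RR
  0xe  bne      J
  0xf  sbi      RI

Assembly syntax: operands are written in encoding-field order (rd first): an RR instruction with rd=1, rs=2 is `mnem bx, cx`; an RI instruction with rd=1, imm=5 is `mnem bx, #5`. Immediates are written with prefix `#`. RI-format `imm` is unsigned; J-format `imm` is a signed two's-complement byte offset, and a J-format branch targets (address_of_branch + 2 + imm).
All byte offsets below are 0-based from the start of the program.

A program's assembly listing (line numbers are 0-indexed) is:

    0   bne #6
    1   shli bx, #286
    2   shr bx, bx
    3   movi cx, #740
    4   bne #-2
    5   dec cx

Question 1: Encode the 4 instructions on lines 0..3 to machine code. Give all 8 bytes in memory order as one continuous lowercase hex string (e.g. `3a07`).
06e01e250035e48a

L0: bne op=0xe:4|imm=6:12 ⇒ 0xe006 ⇒ little 06 e0
L1: shli op=0x2:4|rd=1:2|imm=286:10 ⇒ 0x251e ⇒ little 1e 25
L2: shr op=0x3:4|rd=1:2|rs=1:2|pad=0:8 ⇒ 0x3500 ⇒ little 00 35
L3: movi op=0x8:4|rd=2:2|imm=740:10 ⇒ 0x8ae4 ⇒ little e4 8a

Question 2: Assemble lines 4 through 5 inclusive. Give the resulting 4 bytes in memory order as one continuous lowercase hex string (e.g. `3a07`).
4. bne fields op=0xe:4|imm=-2:12 → word effeh → fe ef
5. dec fields op=0x5:4|rd=2:2|pad=0:10 → word 5800h → 00 58

feef0058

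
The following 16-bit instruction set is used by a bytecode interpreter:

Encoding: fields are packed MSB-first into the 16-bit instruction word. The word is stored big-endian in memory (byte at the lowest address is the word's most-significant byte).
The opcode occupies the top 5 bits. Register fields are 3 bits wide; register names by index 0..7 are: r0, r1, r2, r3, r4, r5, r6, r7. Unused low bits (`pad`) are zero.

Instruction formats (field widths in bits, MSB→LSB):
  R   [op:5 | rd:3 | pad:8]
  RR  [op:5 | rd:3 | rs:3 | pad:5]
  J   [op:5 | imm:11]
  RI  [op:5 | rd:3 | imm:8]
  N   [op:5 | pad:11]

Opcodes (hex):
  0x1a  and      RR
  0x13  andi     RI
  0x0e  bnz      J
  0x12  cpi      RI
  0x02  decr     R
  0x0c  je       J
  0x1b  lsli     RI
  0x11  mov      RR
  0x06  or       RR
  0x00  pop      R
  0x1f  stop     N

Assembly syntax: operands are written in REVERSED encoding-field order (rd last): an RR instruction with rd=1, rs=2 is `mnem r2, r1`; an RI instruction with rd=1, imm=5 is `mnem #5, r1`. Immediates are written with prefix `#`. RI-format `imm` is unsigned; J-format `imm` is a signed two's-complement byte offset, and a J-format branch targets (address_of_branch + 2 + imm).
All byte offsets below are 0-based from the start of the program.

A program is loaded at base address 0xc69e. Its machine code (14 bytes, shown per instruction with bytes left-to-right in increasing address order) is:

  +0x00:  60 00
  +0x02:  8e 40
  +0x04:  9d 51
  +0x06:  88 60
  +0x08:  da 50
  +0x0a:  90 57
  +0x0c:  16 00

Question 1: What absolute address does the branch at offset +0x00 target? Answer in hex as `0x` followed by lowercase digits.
0xc6a0

off 0x00: read 60 00 as big → 0x6000
  opcode bits[15:11]=0xc: je/J
  imm: (w>>0)&0x7ff=0x0 → #0
  target = base 0xc69e + off 0x00 + 2 + imm 0 = 0xc6a0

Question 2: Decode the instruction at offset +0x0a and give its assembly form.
off 0x0a: read 90 57 as big → 0x9057
  top 5b → 0x12 → cpi [RI]
  rd@[10:8]=0x0 ⇒ r0
  imm@[7:0]=0x57 ⇒ #87

cpi #87, r0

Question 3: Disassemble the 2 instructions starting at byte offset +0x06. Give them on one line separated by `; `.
+0x06: 88 60 ⇒ word 0x8860 (big)
  opcode bits[15:11]=0x11: mov/RR
  [10:8] rd=0 = r0
  [7:5] rs=3 = r3
+0x08: da 50 ⇒ word 0xda50 (big)
  opcode bits[15:11]=0x1b: lsli/RI
  [10:8] rd=2 = r2
  [7:0] imm=80 = #80

mov r3, r0; lsli #80, r2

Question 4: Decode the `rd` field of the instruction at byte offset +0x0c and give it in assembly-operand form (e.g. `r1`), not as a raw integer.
off 0x0c: read 16 00 as big → 0x1600
  opcode bits[15:11]=0x2: decr/R
  [10:8] rd=6 = r6

r6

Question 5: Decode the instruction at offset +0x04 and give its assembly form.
[04] 9d 51 → 0x9d51
  op=0x9d51>>11=0x13 ⇒ andi (RI)
  rd: (w>>8)&0x7=0x5 → r5
  imm: (w>>0)&0xff=0x51 → #81

andi #81, r5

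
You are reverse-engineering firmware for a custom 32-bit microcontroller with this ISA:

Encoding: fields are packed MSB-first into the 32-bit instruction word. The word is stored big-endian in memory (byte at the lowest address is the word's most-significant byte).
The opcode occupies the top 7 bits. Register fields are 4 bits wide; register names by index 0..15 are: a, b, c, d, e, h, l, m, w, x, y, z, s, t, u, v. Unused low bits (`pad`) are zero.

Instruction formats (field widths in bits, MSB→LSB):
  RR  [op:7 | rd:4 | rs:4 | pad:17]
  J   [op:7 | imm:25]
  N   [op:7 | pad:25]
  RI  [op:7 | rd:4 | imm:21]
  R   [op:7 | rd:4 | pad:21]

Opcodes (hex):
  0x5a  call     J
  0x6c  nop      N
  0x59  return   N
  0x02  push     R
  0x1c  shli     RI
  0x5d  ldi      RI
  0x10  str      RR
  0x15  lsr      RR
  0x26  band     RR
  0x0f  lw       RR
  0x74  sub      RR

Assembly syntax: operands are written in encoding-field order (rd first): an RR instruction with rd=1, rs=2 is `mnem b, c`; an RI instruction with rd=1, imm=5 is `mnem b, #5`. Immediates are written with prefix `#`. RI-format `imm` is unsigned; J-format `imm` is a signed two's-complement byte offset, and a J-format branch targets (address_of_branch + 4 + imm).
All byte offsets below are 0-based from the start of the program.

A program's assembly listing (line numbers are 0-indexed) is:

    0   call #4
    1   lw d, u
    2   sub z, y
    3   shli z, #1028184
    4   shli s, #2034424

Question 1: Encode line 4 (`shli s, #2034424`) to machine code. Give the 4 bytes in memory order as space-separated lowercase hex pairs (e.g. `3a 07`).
39 9f 0a f8

line 4 (shli): pack op=0x1c:7|rd=12:4|imm=2034424:21 = 0x399f0af8; big→ 39 9f 0a f8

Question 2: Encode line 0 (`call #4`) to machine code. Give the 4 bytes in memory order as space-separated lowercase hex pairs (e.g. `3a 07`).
L0: call op=0x5a:7|imm=4:25 ⇒ 0xb4000004 ⇒ big b4 00 00 04

b4 00 00 04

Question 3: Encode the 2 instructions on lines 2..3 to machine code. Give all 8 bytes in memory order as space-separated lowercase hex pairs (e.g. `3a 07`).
line 2 (sub): pack op=0x74:7|rd=11:4|rs=10:4|pad=0:17 = 0xe9740000; big→ e9 74 00 00
line 3 (shli): pack op=0x1c:7|rd=11:4|imm=1028184:21 = 0x396fb058; big→ 39 6f b0 58

e9 74 00 00 39 6f b0 58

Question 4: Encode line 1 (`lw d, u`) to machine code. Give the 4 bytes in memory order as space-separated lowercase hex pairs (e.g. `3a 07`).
1e 7c 00 00

L1: lw op=0xf:7|rd=3:4|rs=14:4|pad=0:17 ⇒ 0x1e7c0000 ⇒ big 1e 7c 00 00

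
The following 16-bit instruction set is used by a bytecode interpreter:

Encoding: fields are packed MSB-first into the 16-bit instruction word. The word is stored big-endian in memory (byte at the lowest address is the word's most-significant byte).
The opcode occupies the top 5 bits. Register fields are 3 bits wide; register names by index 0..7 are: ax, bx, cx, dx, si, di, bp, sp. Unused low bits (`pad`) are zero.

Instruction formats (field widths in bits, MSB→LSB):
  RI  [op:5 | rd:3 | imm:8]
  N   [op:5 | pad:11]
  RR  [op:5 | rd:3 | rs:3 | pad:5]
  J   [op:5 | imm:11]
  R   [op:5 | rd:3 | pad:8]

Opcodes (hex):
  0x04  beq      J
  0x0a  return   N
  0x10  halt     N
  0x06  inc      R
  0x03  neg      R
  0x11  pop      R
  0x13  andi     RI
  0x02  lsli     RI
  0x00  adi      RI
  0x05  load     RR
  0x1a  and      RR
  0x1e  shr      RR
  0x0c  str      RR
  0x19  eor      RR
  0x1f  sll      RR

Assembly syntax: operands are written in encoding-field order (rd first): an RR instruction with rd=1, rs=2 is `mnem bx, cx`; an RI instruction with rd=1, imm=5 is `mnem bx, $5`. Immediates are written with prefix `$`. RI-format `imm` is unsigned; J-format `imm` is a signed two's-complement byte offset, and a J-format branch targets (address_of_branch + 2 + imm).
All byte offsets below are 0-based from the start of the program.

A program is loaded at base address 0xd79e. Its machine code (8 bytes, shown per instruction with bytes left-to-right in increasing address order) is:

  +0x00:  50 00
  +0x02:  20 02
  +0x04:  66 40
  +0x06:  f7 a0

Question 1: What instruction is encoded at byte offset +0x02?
beq $2

@+02  big-endian(20 02) = 0x2002
  opcode bits[15:11]=0x4: beq/J
  [10:0] imm=2 = $2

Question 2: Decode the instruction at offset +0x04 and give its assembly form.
str bp, cx

off 0x04: read 66 40 as big → 0x6640
  top 5b → 0xc → str [RR]
  rd: (w>>8)&0x7=0x6 → bp
  rs: (w>>5)&0x7=0x2 → cx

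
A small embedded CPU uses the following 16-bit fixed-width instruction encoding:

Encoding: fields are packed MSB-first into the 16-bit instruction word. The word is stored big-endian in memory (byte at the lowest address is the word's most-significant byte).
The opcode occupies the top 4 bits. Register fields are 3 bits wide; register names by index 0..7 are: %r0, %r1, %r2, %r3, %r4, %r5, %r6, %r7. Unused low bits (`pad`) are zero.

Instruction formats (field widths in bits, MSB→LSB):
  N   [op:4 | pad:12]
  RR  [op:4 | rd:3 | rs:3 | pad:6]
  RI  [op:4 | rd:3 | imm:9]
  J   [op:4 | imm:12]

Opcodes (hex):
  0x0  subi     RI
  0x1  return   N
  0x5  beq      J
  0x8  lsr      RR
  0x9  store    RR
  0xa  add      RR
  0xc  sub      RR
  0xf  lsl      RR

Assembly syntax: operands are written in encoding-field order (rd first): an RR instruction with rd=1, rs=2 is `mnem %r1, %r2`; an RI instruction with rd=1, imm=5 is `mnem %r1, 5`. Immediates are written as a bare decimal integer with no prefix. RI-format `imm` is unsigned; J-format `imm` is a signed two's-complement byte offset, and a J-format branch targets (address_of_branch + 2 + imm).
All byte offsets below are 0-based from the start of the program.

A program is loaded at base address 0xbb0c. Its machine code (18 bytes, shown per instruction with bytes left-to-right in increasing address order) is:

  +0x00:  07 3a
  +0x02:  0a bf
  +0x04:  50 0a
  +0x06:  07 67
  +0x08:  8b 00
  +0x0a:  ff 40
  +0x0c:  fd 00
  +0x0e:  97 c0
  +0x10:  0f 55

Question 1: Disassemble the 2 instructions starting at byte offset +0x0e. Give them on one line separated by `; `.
@+0e  big-endian(97 c0) = 0x97c0
  top 4b → 0x9 → store [RR]
  [11:9] rd=3 = %r3
  [8:6] rs=7 = %r7
@+10  big-endian(0f 55) = 0x0f55
  top 4b → 0x0 → subi [RI]
  [11:9] rd=7 = %r7
  [8:0] imm=341 = 341

store %r3, %r7; subi %r7, 341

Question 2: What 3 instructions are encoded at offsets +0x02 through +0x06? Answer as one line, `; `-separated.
[02] 0a bf → 0x0abf
  opcode bits[15:12]=0x0: subi/RI
  rd: (w>>9)&0x7=0x5 → %r5
  imm: (w>>0)&0x1ff=0xbf → 191
[04] 50 0a → 0x500a
  opcode bits[15:12]=0x5: beq/J
  imm: (w>>0)&0xfff=0xa → 10
[06] 07 67 → 0x0767
  opcode bits[15:12]=0x0: subi/RI
  rd: (w>>9)&0x7=0x3 → %r3
  imm: (w>>0)&0x1ff=0x167 → 359

subi %r5, 191; beq 10; subi %r3, 359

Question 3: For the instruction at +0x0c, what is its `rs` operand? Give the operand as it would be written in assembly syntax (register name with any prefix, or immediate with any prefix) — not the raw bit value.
[0c] fd 00 → 0xfd00
  op=0xfd00>>12=0xf ⇒ lsl (RR)
  [11:9] rd=6 = %r6
  [8:6] rs=4 = %r4

%r4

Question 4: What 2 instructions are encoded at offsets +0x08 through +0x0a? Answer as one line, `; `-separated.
+0x08: 8b 00 ⇒ word 0x8b00 (big)
  opcode bits[15:12]=0x8: lsr/RR
  [11:9] rd=5 = %r5
  [8:6] rs=4 = %r4
+0x0a: ff 40 ⇒ word 0xff40 (big)
  opcode bits[15:12]=0xf: lsl/RR
  [11:9] rd=7 = %r7
  [8:6] rs=5 = %r5

lsr %r5, %r4; lsl %r7, %r5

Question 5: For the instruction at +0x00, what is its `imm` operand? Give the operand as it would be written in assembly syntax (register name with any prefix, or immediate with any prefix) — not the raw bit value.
[00] 07 3a → 0x073a
  top 4b → 0x0 → subi [RI]
  rd: (w>>9)&0x7=0x3 → %r3
  imm: (w>>0)&0x1ff=0x13a → 314

314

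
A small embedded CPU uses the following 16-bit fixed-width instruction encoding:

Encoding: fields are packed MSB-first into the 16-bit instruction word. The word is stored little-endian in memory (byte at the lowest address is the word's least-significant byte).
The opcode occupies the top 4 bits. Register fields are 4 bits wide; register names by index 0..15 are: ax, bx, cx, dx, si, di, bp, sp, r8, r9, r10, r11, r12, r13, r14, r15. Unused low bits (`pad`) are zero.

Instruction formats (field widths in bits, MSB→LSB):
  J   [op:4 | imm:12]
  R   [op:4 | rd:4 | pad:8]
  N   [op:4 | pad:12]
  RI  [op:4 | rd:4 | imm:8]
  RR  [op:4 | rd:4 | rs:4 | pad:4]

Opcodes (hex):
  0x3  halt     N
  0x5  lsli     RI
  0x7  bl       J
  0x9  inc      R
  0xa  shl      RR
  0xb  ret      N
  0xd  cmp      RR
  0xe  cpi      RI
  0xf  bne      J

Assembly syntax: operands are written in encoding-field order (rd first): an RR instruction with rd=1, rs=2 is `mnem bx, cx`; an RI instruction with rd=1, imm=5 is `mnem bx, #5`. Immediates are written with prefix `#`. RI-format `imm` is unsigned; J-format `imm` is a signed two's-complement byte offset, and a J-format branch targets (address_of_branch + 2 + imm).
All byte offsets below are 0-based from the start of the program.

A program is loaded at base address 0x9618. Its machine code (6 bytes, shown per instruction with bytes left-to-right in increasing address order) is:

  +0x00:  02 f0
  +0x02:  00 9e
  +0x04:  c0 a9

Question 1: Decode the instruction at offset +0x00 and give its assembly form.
@+00  little-endian(02 f0) = 0xf002
  opcode bits[15:12]=0xf: bne/J
  [11:0] imm=2 = #2

bne #2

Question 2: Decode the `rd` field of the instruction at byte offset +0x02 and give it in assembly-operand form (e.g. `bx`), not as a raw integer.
off 0x02: read 00 9e as little → 0x9e00
  top 4b → 0x9 → inc [R]
  rd@[11:8]=0xe ⇒ r14

r14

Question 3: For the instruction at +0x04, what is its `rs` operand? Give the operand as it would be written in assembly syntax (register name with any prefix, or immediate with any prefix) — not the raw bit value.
r12

[04] c0 a9 → 0xa9c0
  op=0xa9c0>>12=0xa ⇒ shl (RR)
  [11:8] rd=9 = r9
  [7:4] rs=12 = r12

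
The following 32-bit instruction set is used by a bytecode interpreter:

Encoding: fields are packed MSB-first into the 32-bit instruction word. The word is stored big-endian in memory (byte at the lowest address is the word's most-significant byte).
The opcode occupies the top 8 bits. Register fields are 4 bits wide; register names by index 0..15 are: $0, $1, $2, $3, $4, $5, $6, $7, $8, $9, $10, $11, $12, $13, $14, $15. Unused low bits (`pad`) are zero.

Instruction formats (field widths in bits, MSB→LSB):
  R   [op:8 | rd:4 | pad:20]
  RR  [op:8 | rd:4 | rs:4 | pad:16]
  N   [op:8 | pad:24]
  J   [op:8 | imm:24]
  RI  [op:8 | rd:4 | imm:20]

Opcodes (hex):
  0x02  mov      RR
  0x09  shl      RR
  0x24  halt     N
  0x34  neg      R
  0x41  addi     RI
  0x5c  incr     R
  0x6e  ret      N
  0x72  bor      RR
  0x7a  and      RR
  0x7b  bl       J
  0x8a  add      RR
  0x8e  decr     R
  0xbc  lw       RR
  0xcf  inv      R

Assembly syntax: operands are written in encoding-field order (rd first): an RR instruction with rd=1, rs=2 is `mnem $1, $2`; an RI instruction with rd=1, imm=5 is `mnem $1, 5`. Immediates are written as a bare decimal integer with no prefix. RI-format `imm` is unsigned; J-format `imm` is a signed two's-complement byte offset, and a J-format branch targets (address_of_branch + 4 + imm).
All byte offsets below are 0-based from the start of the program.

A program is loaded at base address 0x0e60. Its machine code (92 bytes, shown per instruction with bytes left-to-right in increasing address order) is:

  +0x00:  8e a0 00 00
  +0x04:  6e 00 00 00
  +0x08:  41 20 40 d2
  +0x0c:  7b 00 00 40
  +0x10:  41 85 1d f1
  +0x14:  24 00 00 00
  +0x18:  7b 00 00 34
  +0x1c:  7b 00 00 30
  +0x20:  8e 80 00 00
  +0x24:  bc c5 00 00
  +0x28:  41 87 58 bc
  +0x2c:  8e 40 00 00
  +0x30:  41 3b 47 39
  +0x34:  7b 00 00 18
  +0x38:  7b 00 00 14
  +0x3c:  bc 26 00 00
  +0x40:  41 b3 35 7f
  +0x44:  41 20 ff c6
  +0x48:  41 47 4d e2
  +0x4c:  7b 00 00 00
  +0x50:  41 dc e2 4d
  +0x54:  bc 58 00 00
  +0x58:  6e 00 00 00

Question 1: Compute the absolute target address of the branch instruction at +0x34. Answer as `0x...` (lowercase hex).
0x0eb0

+0x34: 7b 00 00 18 ⇒ word 0x7b000018 (big)
  opcode bits[31:24]=0x7b: bl/J
  imm@[23:0]=0x18 ⇒ 24
  target = base 0x0e60 + off 0x34 + 4 + imm 24 = 0x0eb0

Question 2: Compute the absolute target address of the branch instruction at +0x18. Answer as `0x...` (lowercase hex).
@+18  big-endian(7b 00 00 34) = 0x7b000034
  top 8b → 0x7b → bl [J]
  imm@[23:0]=0x34 ⇒ 52
  target = base 0x0e60 + off 0x18 + 4 + imm 52 = 0x0eb0

0x0eb0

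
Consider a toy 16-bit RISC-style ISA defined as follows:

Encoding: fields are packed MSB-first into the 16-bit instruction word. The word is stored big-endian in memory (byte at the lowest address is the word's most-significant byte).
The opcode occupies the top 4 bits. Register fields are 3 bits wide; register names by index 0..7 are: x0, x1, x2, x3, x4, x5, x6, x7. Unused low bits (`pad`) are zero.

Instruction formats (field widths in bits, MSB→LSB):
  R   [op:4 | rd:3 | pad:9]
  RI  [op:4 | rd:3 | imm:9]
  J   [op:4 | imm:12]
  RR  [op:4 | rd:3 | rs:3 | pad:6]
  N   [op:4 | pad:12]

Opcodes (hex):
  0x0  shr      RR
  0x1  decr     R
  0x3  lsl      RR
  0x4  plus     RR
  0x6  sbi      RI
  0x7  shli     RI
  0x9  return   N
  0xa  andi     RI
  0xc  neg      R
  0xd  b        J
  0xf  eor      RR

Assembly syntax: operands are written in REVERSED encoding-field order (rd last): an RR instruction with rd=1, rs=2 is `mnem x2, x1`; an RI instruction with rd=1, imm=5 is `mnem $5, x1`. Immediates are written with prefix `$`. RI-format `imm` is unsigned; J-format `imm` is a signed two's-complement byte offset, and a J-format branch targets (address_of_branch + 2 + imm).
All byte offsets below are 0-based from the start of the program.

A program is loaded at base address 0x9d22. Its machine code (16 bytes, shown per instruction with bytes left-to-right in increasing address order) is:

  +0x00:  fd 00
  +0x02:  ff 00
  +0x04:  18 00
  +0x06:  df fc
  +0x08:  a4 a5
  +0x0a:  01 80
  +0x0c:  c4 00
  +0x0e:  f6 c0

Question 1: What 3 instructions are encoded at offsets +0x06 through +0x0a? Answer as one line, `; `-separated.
b $-4; andi $165, x2; shr x6, x0

[06] df fc → 0xdffc
  top 4b → 0xd → b [J]
  imm@[11:0]=0xffc (s12→-4) ⇒ $-4
[08] a4 a5 → 0xa4a5
  top 4b → 0xa → andi [RI]
  rd@[11:9]=0x2 ⇒ x2
  imm@[8:0]=0xa5 ⇒ $165
[0a] 01 80 → 0x0180
  top 4b → 0x0 → shr [RR]
  rd@[11:9]=0x0 ⇒ x0
  rs@[8:6]=0x6 ⇒ x6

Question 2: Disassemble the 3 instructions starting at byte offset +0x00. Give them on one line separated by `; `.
eor x4, x6; eor x4, x7; decr x4

@+00  big-endian(fd 00) = 0xfd00
  top 4b → 0xf → eor [RR]
  [11:9] rd=6 = x6
  [8:6] rs=4 = x4
@+02  big-endian(ff 00) = 0xff00
  top 4b → 0xf → eor [RR]
  [11:9] rd=7 = x7
  [8:6] rs=4 = x4
@+04  big-endian(18 00) = 0x1800
  top 4b → 0x1 → decr [R]
  [11:9] rd=4 = x4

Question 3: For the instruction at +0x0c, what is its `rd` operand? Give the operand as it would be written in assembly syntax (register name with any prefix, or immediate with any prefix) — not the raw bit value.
[0c] c4 00 → 0xc400
  op=0xc400>>12=0xc ⇒ neg (R)
  rd: (w>>9)&0x7=0x2 → x2

x2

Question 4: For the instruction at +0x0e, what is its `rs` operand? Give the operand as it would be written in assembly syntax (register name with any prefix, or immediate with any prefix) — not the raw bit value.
x3

@+0e  big-endian(f6 c0) = 0xf6c0
  op=0xf6c0>>12=0xf ⇒ eor (RR)
  rd@[11:9]=0x3 ⇒ x3
  rs@[8:6]=0x3 ⇒ x3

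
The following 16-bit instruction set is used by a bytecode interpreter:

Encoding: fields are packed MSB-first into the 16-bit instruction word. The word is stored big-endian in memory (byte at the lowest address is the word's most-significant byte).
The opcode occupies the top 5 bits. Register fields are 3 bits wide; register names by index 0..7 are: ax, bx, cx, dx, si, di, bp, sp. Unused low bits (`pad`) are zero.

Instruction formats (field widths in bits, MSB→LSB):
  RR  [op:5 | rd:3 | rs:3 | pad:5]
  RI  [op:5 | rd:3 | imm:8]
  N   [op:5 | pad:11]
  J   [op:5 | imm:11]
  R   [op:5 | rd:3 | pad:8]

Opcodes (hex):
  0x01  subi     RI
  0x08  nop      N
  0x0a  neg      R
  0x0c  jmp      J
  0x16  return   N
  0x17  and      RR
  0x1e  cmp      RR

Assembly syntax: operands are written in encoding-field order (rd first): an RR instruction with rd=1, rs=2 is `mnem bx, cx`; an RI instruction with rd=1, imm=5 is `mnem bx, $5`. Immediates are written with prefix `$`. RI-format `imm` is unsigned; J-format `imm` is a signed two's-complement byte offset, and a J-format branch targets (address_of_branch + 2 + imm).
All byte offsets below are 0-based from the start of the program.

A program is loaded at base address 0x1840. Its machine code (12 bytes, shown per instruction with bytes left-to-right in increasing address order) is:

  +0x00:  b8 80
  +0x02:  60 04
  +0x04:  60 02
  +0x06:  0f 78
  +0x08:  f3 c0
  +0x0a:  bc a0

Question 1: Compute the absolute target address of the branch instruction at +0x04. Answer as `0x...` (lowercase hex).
@+04  big-endian(60 02) = 0x6002
  op=0x6002>>11=0xc ⇒ jmp (J)
  [10:0] imm=2 = $2
  target = base 0x1840 + off 0x04 + 2 + imm 2 = 0x1848

0x1848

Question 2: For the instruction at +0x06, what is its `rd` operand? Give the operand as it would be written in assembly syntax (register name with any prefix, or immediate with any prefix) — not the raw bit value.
@+06  big-endian(0f 78) = 0x0f78
  op=0x0f78>>11=0x1 ⇒ subi (RI)
  rd: (w>>8)&0x7=0x7 → sp
  imm: (w>>0)&0xff=0x78 → $120

sp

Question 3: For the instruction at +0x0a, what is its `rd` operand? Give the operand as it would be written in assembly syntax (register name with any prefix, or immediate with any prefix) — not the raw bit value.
si

@+0a  big-endian(bc a0) = 0xbca0
  opcode bits[15:11]=0x17: and/RR
  rd@[10:8]=0x4 ⇒ si
  rs@[7:5]=0x5 ⇒ di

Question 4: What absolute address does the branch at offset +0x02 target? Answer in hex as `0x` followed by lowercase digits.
@+02  big-endian(60 04) = 0x6004
  top 5b → 0xc → jmp [J]
  imm@[10:0]=0x4 ⇒ $4
  target = base 0x1840 + off 0x02 + 2 + imm 4 = 0x1848

0x1848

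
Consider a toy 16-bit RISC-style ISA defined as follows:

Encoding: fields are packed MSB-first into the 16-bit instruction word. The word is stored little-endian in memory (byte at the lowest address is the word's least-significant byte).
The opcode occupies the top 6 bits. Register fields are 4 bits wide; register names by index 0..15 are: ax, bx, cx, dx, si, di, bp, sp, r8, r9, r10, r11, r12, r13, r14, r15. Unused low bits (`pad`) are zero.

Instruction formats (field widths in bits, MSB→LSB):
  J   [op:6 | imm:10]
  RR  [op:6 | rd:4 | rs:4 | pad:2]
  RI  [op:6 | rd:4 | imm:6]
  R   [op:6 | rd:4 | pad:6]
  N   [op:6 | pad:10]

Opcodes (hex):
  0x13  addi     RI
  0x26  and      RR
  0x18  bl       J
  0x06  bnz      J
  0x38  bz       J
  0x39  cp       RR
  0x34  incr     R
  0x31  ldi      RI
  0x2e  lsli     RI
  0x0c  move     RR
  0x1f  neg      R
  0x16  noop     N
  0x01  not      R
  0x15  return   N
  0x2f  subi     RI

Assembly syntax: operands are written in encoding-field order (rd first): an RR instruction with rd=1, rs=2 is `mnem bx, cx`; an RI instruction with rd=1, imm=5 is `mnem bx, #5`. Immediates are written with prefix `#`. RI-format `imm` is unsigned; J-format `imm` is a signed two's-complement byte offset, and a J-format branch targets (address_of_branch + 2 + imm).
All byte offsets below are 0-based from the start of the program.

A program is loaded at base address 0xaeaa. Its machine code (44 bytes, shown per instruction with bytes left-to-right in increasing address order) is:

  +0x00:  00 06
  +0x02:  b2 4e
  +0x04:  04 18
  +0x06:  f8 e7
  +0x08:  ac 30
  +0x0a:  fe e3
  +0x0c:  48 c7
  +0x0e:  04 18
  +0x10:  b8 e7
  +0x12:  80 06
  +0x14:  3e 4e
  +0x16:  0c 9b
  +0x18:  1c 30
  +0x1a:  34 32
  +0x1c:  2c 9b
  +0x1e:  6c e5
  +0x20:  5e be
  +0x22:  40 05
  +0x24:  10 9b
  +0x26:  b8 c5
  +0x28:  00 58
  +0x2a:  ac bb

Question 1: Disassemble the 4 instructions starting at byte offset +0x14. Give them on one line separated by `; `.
addi r8, #62; and r12, dx; move ax, sp; move r8, r13

off 0x14: read 3e 4e as little → 0x4e3e
  opcode bits[15:10]=0x13: addi/RI
  rd: (w>>6)&0xf=0x8 → r8
  imm: (w>>0)&0x3f=0x3e → #62
off 0x16: read 0c 9b as little → 0x9b0c
  opcode bits[15:10]=0x26: and/RR
  rd: (w>>6)&0xf=0xc → r12
  rs: (w>>2)&0xf=0x3 → dx
off 0x18: read 1c 30 as little → 0x301c
  opcode bits[15:10]=0xc: move/RR
  rd: (w>>6)&0xf=0x0 → ax
  rs: (w>>2)&0xf=0x7 → sp
off 0x1a: read 34 32 as little → 0x3234
  opcode bits[15:10]=0xc: move/RR
  rd: (w>>6)&0xf=0x8 → r8
  rs: (w>>2)&0xf=0xd → r13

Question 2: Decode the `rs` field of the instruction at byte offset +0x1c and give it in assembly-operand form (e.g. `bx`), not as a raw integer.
+0x1c: 2c 9b ⇒ word 0x9b2c (little)
  top 6b → 0x26 → and [RR]
  [9:6] rd=12 = r12
  [5:2] rs=11 = r11

r11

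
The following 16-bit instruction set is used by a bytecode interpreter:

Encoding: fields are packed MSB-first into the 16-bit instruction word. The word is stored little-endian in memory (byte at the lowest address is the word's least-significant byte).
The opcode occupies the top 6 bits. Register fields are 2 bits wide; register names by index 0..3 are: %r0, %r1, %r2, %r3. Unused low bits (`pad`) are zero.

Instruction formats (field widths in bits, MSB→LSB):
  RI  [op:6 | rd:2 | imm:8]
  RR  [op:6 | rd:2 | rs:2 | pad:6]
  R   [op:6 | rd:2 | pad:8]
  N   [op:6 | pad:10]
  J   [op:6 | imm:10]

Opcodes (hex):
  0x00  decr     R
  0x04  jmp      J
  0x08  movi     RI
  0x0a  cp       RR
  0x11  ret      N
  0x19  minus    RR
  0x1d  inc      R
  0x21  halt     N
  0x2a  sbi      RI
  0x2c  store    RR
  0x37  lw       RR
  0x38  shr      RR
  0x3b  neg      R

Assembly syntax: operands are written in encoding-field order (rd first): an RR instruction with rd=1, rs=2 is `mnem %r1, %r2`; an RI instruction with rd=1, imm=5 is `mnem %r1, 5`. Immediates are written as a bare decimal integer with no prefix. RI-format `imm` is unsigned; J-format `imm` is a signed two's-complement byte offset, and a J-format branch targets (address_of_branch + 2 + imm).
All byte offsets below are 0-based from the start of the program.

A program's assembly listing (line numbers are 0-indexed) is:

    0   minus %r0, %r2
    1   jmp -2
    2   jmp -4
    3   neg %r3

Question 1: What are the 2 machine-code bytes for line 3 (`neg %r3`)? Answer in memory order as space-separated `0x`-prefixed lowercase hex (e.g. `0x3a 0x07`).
0x00 0xef

L3: neg op=0x3b:6|rd=3:2|pad=0:8 ⇒ 0xef00 ⇒ little 00 ef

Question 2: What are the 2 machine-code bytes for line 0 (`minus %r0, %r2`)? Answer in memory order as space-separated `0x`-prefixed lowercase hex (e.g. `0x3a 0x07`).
0x80 0x64

0. minus fields op=0x19:6|rd=0:2|rs=2:2|pad=0:6 → word 6480h → 80 64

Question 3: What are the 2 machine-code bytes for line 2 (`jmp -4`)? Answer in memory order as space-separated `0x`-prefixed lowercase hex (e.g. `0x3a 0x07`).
line 2 (jmp): pack op=0x4:6|imm=-4:10 = 0x13fc; little→ fc 13

0xfc 0x13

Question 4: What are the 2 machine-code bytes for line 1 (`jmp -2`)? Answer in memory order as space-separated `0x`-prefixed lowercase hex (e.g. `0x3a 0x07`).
0xfe 0x13

line 1 (jmp): pack op=0x4:6|imm=-2:10 = 0x13fe; little→ fe 13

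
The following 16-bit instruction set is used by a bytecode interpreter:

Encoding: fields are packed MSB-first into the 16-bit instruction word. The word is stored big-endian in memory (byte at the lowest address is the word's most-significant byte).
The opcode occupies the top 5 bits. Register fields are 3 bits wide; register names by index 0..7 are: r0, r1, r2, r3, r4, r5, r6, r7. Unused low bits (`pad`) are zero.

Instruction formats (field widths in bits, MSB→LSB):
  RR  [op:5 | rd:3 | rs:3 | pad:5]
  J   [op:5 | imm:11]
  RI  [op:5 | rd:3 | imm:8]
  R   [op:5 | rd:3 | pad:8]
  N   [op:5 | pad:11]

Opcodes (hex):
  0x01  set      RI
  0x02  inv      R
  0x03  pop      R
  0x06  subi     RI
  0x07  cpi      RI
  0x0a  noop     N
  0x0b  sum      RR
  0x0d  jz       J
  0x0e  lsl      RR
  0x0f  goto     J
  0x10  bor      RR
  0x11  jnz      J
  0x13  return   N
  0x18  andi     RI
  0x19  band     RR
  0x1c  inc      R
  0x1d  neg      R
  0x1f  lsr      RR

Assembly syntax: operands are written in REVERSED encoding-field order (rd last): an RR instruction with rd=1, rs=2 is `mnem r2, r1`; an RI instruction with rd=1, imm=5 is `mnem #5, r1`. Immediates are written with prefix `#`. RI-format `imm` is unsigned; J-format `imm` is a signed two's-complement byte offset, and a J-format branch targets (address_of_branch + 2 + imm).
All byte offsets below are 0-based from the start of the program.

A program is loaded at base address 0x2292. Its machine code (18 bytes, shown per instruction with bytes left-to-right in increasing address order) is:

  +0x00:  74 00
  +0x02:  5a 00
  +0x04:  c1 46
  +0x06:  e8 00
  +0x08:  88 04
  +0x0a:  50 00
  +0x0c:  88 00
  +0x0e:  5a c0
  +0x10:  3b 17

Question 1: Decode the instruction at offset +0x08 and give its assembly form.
off 0x08: read 88 04 as big → 0x8804
  opcode bits[15:11]=0x11: jnz/J
  imm@[10:0]=0x4 ⇒ #4

jnz #4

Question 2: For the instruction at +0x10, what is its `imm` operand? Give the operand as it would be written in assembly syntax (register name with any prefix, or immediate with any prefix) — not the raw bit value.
@+10  big-endian(3b 17) = 0x3b17
  opcode bits[15:11]=0x7: cpi/RI
  [10:8] rd=3 = r3
  [7:0] imm=23 = #23

#23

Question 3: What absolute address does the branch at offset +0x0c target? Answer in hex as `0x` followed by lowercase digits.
[0c] 88 00 → 0x8800
  top 5b → 0x11 → jnz [J]
  imm: (w>>0)&0x7ff=0x0 → #0
  target = base 0x2292 + off 0x0c + 2 + imm 0 = 0x22a0

0x22a0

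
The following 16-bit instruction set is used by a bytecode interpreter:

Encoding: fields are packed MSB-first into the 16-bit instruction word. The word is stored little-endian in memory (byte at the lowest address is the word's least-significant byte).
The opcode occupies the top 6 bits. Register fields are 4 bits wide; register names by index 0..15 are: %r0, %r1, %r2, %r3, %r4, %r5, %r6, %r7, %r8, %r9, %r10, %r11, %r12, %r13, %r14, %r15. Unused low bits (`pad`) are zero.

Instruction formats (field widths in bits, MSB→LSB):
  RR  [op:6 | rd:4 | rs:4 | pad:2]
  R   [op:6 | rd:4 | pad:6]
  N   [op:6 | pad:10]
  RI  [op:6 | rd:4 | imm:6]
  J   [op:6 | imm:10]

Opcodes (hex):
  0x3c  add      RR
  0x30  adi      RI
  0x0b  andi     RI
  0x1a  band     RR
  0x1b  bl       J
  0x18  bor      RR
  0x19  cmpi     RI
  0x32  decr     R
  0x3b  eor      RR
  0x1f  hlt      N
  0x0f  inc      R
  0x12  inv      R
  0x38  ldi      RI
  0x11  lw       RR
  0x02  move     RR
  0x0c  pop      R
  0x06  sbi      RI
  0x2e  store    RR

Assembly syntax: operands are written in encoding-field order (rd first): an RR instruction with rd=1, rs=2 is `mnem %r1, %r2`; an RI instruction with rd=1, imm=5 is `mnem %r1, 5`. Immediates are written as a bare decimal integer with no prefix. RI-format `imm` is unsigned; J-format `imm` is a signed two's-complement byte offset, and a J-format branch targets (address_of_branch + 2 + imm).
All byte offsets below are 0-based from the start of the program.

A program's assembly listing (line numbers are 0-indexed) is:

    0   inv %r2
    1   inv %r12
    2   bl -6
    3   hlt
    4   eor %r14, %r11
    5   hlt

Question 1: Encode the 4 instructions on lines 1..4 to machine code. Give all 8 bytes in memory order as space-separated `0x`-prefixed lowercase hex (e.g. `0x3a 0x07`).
1. inv fields op=0x12:6|rd=12:4|pad=0:6 → word 4b00h → 00 4b
2. bl fields op=0x1b:6|imm=-6:10 → word 6ffah → fa 6f
3. hlt fields op=0x1f:6|pad=0:10 → word 7c00h → 00 7c
4. eor fields op=0x3b:6|rd=14:4|rs=11:4|pad=0:2 → word efach → ac ef

0x00 0x4b 0xfa 0x6f 0x00 0x7c 0xac 0xef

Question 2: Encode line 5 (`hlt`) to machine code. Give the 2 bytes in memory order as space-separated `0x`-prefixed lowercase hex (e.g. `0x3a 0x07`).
L5: hlt op=0x1f:6|pad=0:10 ⇒ 0x7c00 ⇒ little 00 7c

0x00 0x7c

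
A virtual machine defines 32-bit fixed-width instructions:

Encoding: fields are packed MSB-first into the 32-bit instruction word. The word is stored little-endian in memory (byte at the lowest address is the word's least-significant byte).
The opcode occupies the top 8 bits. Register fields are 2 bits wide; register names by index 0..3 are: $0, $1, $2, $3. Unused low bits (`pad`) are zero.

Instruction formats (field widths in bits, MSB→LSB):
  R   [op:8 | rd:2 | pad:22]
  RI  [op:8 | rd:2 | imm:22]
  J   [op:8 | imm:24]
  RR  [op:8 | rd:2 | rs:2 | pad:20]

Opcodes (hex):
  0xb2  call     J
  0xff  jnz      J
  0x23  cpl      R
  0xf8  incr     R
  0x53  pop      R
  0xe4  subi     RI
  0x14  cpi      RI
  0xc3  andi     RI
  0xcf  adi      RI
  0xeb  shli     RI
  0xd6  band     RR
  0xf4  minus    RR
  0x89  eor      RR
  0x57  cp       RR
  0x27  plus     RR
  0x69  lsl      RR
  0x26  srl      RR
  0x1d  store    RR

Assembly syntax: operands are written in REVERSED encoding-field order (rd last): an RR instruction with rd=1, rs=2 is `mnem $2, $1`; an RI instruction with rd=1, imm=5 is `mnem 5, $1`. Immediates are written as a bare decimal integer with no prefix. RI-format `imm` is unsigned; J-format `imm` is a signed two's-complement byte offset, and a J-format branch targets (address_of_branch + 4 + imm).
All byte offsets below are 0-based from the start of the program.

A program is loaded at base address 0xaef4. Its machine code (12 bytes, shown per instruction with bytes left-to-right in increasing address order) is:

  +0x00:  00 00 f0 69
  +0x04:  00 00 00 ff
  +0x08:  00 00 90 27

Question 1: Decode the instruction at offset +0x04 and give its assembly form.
jnz 0

@+04  little-endian(00 00 00 ff) = 0xff000000
  opcode bits[31:24]=0xff: jnz/J
  imm: (w>>0)&0xffffff=0x0 → 0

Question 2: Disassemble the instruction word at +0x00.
lsl $3, $3

off 0x00: read 00 00 f0 69 as little → 0x69f00000
  top 8b → 0x69 → lsl [RR]
  rd: (w>>22)&0x3=0x3 → $3
  rs: (w>>20)&0x3=0x3 → $3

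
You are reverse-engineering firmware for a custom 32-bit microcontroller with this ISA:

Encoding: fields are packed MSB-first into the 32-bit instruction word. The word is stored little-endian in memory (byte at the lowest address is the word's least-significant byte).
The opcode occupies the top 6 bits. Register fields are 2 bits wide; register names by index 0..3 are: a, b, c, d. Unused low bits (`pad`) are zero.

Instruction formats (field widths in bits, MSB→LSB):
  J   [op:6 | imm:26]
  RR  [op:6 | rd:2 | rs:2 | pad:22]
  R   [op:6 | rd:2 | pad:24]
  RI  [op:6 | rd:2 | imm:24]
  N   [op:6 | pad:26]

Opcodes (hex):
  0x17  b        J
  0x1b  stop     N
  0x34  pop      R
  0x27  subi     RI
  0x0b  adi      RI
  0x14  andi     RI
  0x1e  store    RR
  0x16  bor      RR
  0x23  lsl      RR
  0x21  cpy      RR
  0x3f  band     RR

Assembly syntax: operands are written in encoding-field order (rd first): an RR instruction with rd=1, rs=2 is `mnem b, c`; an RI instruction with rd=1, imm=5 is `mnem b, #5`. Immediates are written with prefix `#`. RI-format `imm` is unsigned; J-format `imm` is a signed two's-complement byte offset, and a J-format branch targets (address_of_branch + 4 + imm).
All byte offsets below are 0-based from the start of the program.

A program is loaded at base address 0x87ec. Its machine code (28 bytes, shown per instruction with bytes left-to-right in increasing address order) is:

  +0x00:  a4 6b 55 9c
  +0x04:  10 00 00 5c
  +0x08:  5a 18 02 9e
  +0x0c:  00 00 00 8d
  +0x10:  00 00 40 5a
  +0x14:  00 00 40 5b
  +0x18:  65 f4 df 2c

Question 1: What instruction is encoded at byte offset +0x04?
b #16

off 0x04: read 10 00 00 5c as little → 0x5c000010
  opcode bits[31:26]=0x17: b/J
  [25:0] imm=16 = #16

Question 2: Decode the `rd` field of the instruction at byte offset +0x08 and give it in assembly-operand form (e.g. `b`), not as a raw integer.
+0x08: 5a 18 02 9e ⇒ word 0x9e02185a (little)
  op=0x9e02185a>>26=0x27 ⇒ subi (RI)
  rd@[25:24]=0x2 ⇒ c
  imm@[23:0]=0x2185a ⇒ #137306

c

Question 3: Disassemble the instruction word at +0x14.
bor d, b

off 0x14: read 00 00 40 5b as little → 0x5b400000
  opcode bits[31:26]=0x16: bor/RR
  rd: (w>>24)&0x3=0x3 → d
  rs: (w>>22)&0x3=0x1 → b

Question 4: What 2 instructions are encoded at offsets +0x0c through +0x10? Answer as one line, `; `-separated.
off 0x0c: read 00 00 00 8d as little → 0x8d000000
  op=0x8d000000>>26=0x23 ⇒ lsl (RR)
  rd: (w>>24)&0x3=0x1 → b
  rs: (w>>22)&0x3=0x0 → a
off 0x10: read 00 00 40 5a as little → 0x5a400000
  op=0x5a400000>>26=0x16 ⇒ bor (RR)
  rd: (w>>24)&0x3=0x2 → c
  rs: (w>>22)&0x3=0x1 → b

lsl b, a; bor c, b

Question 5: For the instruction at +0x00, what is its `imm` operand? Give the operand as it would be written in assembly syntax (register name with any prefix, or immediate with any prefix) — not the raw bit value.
[00] a4 6b 55 9c → 0x9c556ba4
  top 6b → 0x27 → subi [RI]
  rd@[25:24]=0x0 ⇒ a
  imm@[23:0]=0x556ba4 ⇒ #5598116

#5598116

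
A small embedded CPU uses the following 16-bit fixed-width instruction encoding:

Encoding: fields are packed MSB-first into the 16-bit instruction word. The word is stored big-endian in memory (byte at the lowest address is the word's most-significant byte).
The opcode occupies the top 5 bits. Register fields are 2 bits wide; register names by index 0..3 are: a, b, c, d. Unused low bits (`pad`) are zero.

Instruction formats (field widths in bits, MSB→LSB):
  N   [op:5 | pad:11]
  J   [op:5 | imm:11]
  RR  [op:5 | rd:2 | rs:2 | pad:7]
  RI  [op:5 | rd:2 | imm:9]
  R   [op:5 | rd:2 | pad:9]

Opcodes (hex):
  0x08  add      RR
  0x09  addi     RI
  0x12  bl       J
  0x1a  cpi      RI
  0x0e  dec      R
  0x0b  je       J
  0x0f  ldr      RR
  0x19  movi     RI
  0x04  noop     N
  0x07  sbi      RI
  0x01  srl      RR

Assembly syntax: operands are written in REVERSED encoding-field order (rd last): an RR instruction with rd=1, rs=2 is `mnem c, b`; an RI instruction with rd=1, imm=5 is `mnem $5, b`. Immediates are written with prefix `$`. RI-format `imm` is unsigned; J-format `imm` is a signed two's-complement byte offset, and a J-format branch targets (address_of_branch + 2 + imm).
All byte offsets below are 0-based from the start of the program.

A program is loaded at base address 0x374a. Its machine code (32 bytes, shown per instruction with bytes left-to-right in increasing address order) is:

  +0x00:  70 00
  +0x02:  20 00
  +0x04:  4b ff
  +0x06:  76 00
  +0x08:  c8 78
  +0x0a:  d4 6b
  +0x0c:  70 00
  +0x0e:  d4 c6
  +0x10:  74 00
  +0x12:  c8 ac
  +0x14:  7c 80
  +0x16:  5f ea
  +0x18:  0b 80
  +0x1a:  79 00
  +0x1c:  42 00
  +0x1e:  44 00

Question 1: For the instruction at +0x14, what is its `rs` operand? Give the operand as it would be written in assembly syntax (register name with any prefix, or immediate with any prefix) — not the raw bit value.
@+14  big-endian(7c 80) = 0x7c80
  op=0x7c80>>11=0xf ⇒ ldr (RR)
  rd@[10:9]=0x2 ⇒ c
  rs@[8:7]=0x1 ⇒ b

b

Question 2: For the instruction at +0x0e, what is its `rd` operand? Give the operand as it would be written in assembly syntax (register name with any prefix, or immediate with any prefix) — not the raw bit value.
c

off 0x0e: read d4 c6 as big → 0xd4c6
  opcode bits[15:11]=0x1a: cpi/RI
  rd: (w>>9)&0x3=0x2 → c
  imm: (w>>0)&0x1ff=0xc6 → $198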